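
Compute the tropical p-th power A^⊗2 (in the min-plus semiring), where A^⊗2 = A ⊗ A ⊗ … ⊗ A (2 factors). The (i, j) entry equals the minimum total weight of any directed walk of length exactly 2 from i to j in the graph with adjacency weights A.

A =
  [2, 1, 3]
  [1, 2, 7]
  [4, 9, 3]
A^⊗2 =
  [2, 3, 5]
  [3, 2, 4]
  [6, 5, 6]

Each entry (A^⊗2)_ij equals the minimum over all length-2 walks i = v_0 → v_1 → … → v_2 = j of Σ_t A[v_t][v_{t+1}]. For example, for (i, j) = (0, 2) we minimise over 3 possible intermediate vertex sequences; the minimum is 5, attained along the walk 0 → 0 → 2.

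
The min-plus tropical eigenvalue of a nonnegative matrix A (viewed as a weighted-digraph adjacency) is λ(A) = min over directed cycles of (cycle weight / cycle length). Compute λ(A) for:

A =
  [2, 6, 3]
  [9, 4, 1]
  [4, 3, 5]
λ(A) = 2

Enumerate directed cycles and compute their means (weight / length). Sample:
  cycle 0 → 0: weight = 2, length = 1, mean = 2/1 ≈ 2.000
  cycle 1 → 1: weight = 4, length = 1, mean = 4/1 ≈ 4.000
  cycle 2 → 2: weight = 5, length = 1, mean = 5/1 ≈ 5.000
  cycle 0 → 1 → 0: weight = 15, length = 2, mean = 15/2 ≈ 7.500
  cycle 0 → 2 → 0: weight = 7, length = 2, mean = 7/2 ≈ 3.500
  cycle 1 → 0 → 1: weight = 15, length = 2, mean = 15/2 ≈ 7.500
Minimum mean = 2.000, attained e.g. along the cycle 0 → 0 with weight 2 and length 1. So λ(A) = 2/1 = 2.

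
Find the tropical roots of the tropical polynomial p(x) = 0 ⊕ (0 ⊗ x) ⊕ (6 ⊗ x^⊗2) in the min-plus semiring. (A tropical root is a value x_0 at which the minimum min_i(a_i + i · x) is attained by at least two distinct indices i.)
Roots: {-6, 0}

Each tropical root is a break point of the lower envelope of the lines y = a_i + i · x (there are 3 lines, with slopes 0, 1, ..., 2). Only the lines that attain the minimum somewhere contribute to roots; other lines are dominated. Here the surviving (envelope) indices are i = 2, i = 1, i = 0.
Intersections between consecutive envelope lines give the roots: for adjacent envelope indices i < j the intersection is x = (a_i − a_j) / (j − i). Reading off the sorted break points: {-6, 0}.
Verification: at each break x_0, at least two indices attain the minimum of min_i(a_i + i · x_0).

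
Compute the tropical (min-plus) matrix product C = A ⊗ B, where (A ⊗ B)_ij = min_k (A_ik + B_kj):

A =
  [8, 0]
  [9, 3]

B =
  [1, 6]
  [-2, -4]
A ⊗ B =
  [-2, -4]
  [1, -1]

Apply the min-plus product entry-by-entry:
  C[0][0] = min over k of (A[0][0] + B[0][0] = 8 + 1 = 9, A[0][1] + B[1][0] = 0 + -2 = -2) = -2 (attained at k = 1)
  C[0][1] = min over k of (A[0][0] + B[0][1] = 8 + 6 = 14, A[0][1] + B[1][1] = 0 + -4 = -4) = -4 (attained at k = 1)
  C[1][0] = min over k of (A[1][0] + B[0][0] = 9 + 1 = 10, A[1][1] + B[1][0] = 3 + -2 = 1) = 1 (attained at k = 1)
  C[1][1] = min over k of (A[1][0] + B[0][1] = 9 + 6 = 15, A[1][1] + B[1][1] = 3 + -4 = -1) = -1 (attained at k = 1)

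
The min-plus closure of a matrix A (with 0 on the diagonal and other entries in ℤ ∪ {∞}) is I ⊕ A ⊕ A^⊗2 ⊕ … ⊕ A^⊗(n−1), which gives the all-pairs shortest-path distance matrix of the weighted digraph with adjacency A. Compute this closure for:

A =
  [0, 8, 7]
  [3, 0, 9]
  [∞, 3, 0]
Closure =
  [0, 8, 7]
  [3, 0, 9]
  [6, 3, 0]

This is the Floyd-Warshall all-pairs shortest-path computation. For each intermediate vertex k = 0, 1, …, 2, update dist[i][j] ← min(dist[i][j], dist[i][k] + dist[k][j]). The final matrix gives, for each (i, j), the minimum total weight of any directed path from i to j (possibly empty when i = j).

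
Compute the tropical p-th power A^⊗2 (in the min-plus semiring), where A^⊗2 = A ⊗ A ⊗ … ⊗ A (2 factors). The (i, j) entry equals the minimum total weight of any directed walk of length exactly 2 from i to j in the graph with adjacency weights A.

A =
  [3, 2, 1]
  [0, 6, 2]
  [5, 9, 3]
A^⊗2 =
  [2, 5, 4]
  [3, 2, 1]
  [8, 7, 6]

Each entry (A^⊗2)_ij equals the minimum over all length-2 walks i = v_0 → v_1 → … → v_2 = j of Σ_t A[v_t][v_{t+1}]. For example, for (i, j) = (0, 2) we minimise over 3 possible intermediate vertex sequences; the minimum is 4, attained along the walk 0 → 0 → 2.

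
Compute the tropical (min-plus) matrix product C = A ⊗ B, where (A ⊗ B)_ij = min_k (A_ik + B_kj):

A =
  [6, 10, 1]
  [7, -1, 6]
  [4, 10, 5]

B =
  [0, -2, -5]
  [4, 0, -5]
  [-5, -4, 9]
A ⊗ B =
  [-4, -3, 1]
  [1, -1, -6]
  [0, 1, -1]

Apply the min-plus product entry-by-entry:
  C[0][0] = min over k of (A[0][0] + B[0][0] = 6 + 0 = 6, A[0][1] + B[1][0] = 10 + 4 = 14, A[0][2] + B[2][0] = 1 + -5 = -4) = -4 (attained at k = 2)
  C[0][1] = min over k of (A[0][0] + B[0][1] = 6 + -2 = 4, A[0][1] + B[1][1] = 10 + 0 = 10, A[0][2] + B[2][1] = 1 + -4 = -3) = -3 (attained at k = 2)
  C[0][2] = min over k of (A[0][0] + B[0][2] = 6 + -5 = 1, A[0][1] + B[1][2] = 10 + -5 = 5, A[0][2] + B[2][2] = 1 + 9 = 10) = 1 (attained at k = 0)
  C[1][0] = min over k of (A[1][0] + B[0][0] = 7 + 0 = 7, A[1][1] + B[1][0] = -1 + 4 = 3, A[1][2] + B[2][0] = 6 + -5 = 1) = 1 (attained at k = 2)
  C[1][1] = min over k of (A[1][0] + B[0][1] = 7 + -2 = 5, A[1][1] + B[1][1] = -1 + 0 = -1, A[1][2] + B[2][1] = 6 + -4 = 2) = -1 (attained at k = 1)
  C[1][2] = min over k of (A[1][0] + B[0][2] = 7 + -5 = 2, A[1][1] + B[1][2] = -1 + -5 = -6, A[1][2] + B[2][2] = 6 + 9 = 15) = -6 (attained at k = 1)
  C[2][0] = min over k of (A[2][0] + B[0][0] = 4 + 0 = 4, A[2][1] + B[1][0] = 10 + 4 = 14, A[2][2] + B[2][0] = 5 + -5 = 0) = 0 (attained at k = 2)
  C[2][1] = min over k of (A[2][0] + B[0][1] = 4 + -2 = 2, A[2][1] + B[1][1] = 10 + 0 = 10, A[2][2] + B[2][1] = 5 + -4 = 1) = 1 (attained at k = 2)
  C[2][2] = min over k of (A[2][0] + B[0][2] = 4 + -5 = -1, A[2][1] + B[1][2] = 10 + -5 = 5, A[2][2] + B[2][2] = 5 + 9 = 14) = -1 (attained at k = 0)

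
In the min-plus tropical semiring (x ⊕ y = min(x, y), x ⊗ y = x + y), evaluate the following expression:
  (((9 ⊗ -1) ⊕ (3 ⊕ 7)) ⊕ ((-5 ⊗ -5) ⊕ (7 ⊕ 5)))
(((9 ⊗ -1) ⊕ (3 ⊕ 7)) ⊕ ((-5 ⊗ -5) ⊕ (7 ⊕ 5))) = -10

Expand innermost to outermost. Recall ⊕ takes the minimum of its arguments and ⊗ takes their sum. Working out the expression (((9 ⊗ -1) ⊕ (3 ⊕ 7)) ⊕ ((-5 ⊗ -5) ⊕ (7 ⊕ 5))) gives -10.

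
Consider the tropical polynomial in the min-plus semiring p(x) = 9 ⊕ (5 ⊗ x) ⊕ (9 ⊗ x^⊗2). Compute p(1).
p(1) = 6

A tropical monomial a ⊗ x^⊗i evaluates to a + i · x. Evaluating each term at x = 1:
  Term 0 contributes 9 + 0 · 1 = 9
  Term 1 contributes 5 + 1 · 1 = 6
  Term 2 contributes 9 + 2 · 1 = 11
p(1) = ⊕ of these = min[9, 6, 11] = 6.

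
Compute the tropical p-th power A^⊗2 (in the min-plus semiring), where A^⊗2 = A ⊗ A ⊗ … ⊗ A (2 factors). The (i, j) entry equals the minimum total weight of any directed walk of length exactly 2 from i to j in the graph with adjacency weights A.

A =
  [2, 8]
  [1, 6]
A^⊗2 =
  [4, 10]
  [3, 9]

Each entry (A^⊗2)_ij equals the minimum over all length-2 walks i = v_0 → v_1 → … → v_2 = j of Σ_t A[v_t][v_{t+1}]. For example, for (i, j) = (0, 1) we minimise over 2 possible intermediate vertex sequences; the minimum is 10, attained along the walk 0 → 0 → 1.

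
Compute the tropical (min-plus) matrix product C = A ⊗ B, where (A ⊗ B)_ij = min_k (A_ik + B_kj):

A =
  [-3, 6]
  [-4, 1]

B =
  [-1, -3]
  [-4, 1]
A ⊗ B =
  [-4, -6]
  [-5, -7]

Apply the min-plus product entry-by-entry:
  C[0][0] = min over k of (A[0][0] + B[0][0] = -3 + -1 = -4, A[0][1] + B[1][0] = 6 + -4 = 2) = -4 (attained at k = 0)
  C[0][1] = min over k of (A[0][0] + B[0][1] = -3 + -3 = -6, A[0][1] + B[1][1] = 6 + 1 = 7) = -6 (attained at k = 0)
  C[1][0] = min over k of (A[1][0] + B[0][0] = -4 + -1 = -5, A[1][1] + B[1][0] = 1 + -4 = -3) = -5 (attained at k = 0)
  C[1][1] = min over k of (A[1][0] + B[0][1] = -4 + -3 = -7, A[1][1] + B[1][1] = 1 + 1 = 2) = -7 (attained at k = 0)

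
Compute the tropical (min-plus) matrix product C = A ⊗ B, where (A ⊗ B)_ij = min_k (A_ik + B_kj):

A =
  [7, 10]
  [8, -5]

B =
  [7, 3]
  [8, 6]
A ⊗ B =
  [14, 10]
  [3, 1]

Apply the min-plus product entry-by-entry:
  C[0][0] = min over k of (A[0][0] + B[0][0] = 7 + 7 = 14, A[0][1] + B[1][0] = 10 + 8 = 18) = 14 (attained at k = 0)
  C[0][1] = min over k of (A[0][0] + B[0][1] = 7 + 3 = 10, A[0][1] + B[1][1] = 10 + 6 = 16) = 10 (attained at k = 0)
  C[1][0] = min over k of (A[1][0] + B[0][0] = 8 + 7 = 15, A[1][1] + B[1][0] = -5 + 8 = 3) = 3 (attained at k = 1)
  C[1][1] = min over k of (A[1][0] + B[0][1] = 8 + 3 = 11, A[1][1] + B[1][1] = -5 + 6 = 1) = 1 (attained at k = 1)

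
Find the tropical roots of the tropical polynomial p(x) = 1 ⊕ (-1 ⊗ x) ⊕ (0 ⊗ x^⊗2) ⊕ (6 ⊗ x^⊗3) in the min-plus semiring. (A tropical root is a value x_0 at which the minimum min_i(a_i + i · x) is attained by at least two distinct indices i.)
Roots: {-6, -1, 2}

Each tropical root is a break point of the lower envelope of the lines y = a_i + i · x (there are 4 lines, with slopes 0, 1, ..., 3). Only the lines that attain the minimum somewhere contribute to roots; other lines are dominated. Here the surviving (envelope) indices are i = 3, i = 2, i = 1, i = 0.
Intersections between consecutive envelope lines give the roots: for adjacent envelope indices i < j the intersection is x = (a_i − a_j) / (j − i). Reading off the sorted break points: {-6, -1, 2}.
Verification: at each break x_0, at least two indices attain the minimum of min_i(a_i + i · x_0).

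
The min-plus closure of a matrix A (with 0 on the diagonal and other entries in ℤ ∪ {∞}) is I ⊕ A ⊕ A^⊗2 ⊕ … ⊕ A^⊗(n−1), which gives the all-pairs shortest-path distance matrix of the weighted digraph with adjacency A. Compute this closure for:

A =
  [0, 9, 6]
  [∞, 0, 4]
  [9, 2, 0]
Closure =
  [0, 8, 6]
  [13, 0, 4]
  [9, 2, 0]

This is the Floyd-Warshall all-pairs shortest-path computation. For each intermediate vertex k = 0, 1, …, 2, update dist[i][j] ← min(dist[i][j], dist[i][k] + dist[k][j]). The final matrix gives, for each (i, j), the minimum total weight of any directed path from i to j (possibly empty when i = j).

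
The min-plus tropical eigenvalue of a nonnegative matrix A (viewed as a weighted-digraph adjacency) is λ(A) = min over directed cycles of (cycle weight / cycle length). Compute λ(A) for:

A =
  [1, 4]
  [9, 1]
λ(A) = 1

Enumerate directed cycles and compute their means (weight / length). Sample:
  cycle 0 → 0: weight = 1, length = 1, mean = 1/1 ≈ 1.000
  cycle 1 → 1: weight = 1, length = 1, mean = 1/1 ≈ 1.000
  cycle 0 → 1 → 0: weight = 13, length = 2, mean = 13/2 ≈ 6.500
  cycle 1 → 0 → 1: weight = 13, length = 2, mean = 13/2 ≈ 6.500
Minimum mean = 1.000, attained e.g. along the cycle 0 → 0 with weight 1 and length 1. So λ(A) = 1/1 = 1.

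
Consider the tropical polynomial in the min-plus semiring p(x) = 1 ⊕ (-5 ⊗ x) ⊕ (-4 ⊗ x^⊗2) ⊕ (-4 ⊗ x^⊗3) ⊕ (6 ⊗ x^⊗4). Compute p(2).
p(2) = -3

A tropical monomial a ⊗ x^⊗i evaluates to a + i · x. Evaluating each term at x = 2:
  Term 0 contributes 1 + 0 · 2 = 1
  Term 1 contributes -5 + 1 · 2 = -3
  Term 2 contributes -4 + 2 · 2 = 0
  Term 3 contributes -4 + 3 · 2 = 2
  Term 4 contributes 6 + 4 · 2 = 14
p(2) = ⊕ of these = min[1, -3, 0, 2, 14] = -3.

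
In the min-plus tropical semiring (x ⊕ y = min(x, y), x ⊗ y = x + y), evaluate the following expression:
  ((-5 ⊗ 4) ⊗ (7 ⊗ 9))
((-5 ⊗ 4) ⊗ (7 ⊗ 9)) = 15

Expand innermost to outermost. Recall ⊕ takes the minimum of its arguments and ⊗ takes their sum. Working out the expression ((-5 ⊗ 4) ⊗ (7 ⊗ 9)) gives 15.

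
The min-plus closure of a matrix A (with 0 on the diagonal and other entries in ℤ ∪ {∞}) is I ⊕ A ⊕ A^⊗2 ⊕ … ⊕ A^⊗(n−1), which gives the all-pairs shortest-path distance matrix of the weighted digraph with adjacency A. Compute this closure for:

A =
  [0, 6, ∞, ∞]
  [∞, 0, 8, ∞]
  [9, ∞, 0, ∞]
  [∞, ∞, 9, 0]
Closure =
  [0, 6, 14, ∞]
  [17, 0, 8, ∞]
  [9, 15, 0, ∞]
  [18, 24, 9, 0]

This is the Floyd-Warshall all-pairs shortest-path computation. For each intermediate vertex k = 0, 1, …, 3, update dist[i][j] ← min(dist[i][j], dist[i][k] + dist[k][j]). The final matrix gives, for each (i, j), the minimum total weight of any directed path from i to j (possibly empty when i = j).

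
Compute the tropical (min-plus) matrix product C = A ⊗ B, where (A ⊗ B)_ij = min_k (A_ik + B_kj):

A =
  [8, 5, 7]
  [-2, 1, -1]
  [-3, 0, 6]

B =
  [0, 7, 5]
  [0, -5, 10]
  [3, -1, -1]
A ⊗ B =
  [5, 0, 6]
  [-2, -4, -2]
  [-3, -5, 2]

Apply the min-plus product entry-by-entry:
  C[0][0] = min over k of (A[0][0] + B[0][0] = 8 + 0 = 8, A[0][1] + B[1][0] = 5 + 0 = 5, A[0][2] + B[2][0] = 7 + 3 = 10) = 5 (attained at k = 1)
  C[0][1] = min over k of (A[0][0] + B[0][1] = 8 + 7 = 15, A[0][1] + B[1][1] = 5 + -5 = 0, A[0][2] + B[2][1] = 7 + -1 = 6) = 0 (attained at k = 1)
  C[0][2] = min over k of (A[0][0] + B[0][2] = 8 + 5 = 13, A[0][1] + B[1][2] = 5 + 10 = 15, A[0][2] + B[2][2] = 7 + -1 = 6) = 6 (attained at k = 2)
  C[1][0] = min over k of (A[1][0] + B[0][0] = -2 + 0 = -2, A[1][1] + B[1][0] = 1 + 0 = 1, A[1][2] + B[2][0] = -1 + 3 = 2) = -2 (attained at k = 0)
  C[1][1] = min over k of (A[1][0] + B[0][1] = -2 + 7 = 5, A[1][1] + B[1][1] = 1 + -5 = -4, A[1][2] + B[2][1] = -1 + -1 = -2) = -4 (attained at k = 1)
  C[1][2] = min over k of (A[1][0] + B[0][2] = -2 + 5 = 3, A[1][1] + B[1][2] = 1 + 10 = 11, A[1][2] + B[2][2] = -1 + -1 = -2) = -2 (attained at k = 2)
  C[2][0] = min over k of (A[2][0] + B[0][0] = -3 + 0 = -3, A[2][1] + B[1][0] = 0 + 0 = 0, A[2][2] + B[2][0] = 6 + 3 = 9) = -3 (attained at k = 0)
  C[2][1] = min over k of (A[2][0] + B[0][1] = -3 + 7 = 4, A[2][1] + B[1][1] = 0 + -5 = -5, A[2][2] + B[2][1] = 6 + -1 = 5) = -5 (attained at k = 1)
  C[2][2] = min over k of (A[2][0] + B[0][2] = -3 + 5 = 2, A[2][1] + B[1][2] = 0 + 10 = 10, A[2][2] + B[2][2] = 6 + -1 = 5) = 2 (attained at k = 0)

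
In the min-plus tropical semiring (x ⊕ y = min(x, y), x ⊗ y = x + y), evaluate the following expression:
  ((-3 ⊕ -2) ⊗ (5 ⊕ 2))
((-3 ⊕ -2) ⊗ (5 ⊕ 2)) = -1

Expand innermost to outermost. Recall ⊕ takes the minimum of its arguments and ⊗ takes their sum. Working out the expression ((-3 ⊕ -2) ⊗ (5 ⊕ 2)) gives -1.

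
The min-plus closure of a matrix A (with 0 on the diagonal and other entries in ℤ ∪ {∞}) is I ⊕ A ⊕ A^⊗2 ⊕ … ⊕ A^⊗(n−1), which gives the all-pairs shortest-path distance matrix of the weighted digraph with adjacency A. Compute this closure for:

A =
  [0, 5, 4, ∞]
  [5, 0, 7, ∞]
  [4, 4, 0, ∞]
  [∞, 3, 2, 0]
Closure =
  [0, 5, 4, ∞]
  [5, 0, 7, ∞]
  [4, 4, 0, ∞]
  [6, 3, 2, 0]

This is the Floyd-Warshall all-pairs shortest-path computation. For each intermediate vertex k = 0, 1, …, 3, update dist[i][j] ← min(dist[i][j], dist[i][k] + dist[k][j]). The final matrix gives, for each (i, j), the minimum total weight of any directed path from i to j (possibly empty when i = j).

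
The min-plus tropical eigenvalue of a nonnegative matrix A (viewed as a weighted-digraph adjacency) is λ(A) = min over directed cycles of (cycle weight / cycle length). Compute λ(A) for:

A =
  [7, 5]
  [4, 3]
λ(A) = 3

Enumerate directed cycles and compute their means (weight / length). Sample:
  cycle 0 → 0: weight = 7, length = 1, mean = 7/1 ≈ 7.000
  cycle 1 → 1: weight = 3, length = 1, mean = 3/1 ≈ 3.000
  cycle 0 → 1 → 0: weight = 9, length = 2, mean = 9/2 ≈ 4.500
  cycle 1 → 0 → 1: weight = 9, length = 2, mean = 9/2 ≈ 4.500
Minimum mean = 3.000, attained e.g. along the cycle 1 → 1 with weight 3 and length 1. So λ(A) = 3/1 = 3.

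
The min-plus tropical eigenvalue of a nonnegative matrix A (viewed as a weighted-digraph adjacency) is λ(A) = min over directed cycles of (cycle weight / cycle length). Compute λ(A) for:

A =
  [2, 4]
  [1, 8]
λ(A) = 2

Enumerate directed cycles and compute their means (weight / length). Sample:
  cycle 0 → 0: weight = 2, length = 1, mean = 2/1 ≈ 2.000
  cycle 1 → 1: weight = 8, length = 1, mean = 8/1 ≈ 8.000
  cycle 0 → 1 → 0: weight = 5, length = 2, mean = 5/2 ≈ 2.500
  cycle 1 → 0 → 1: weight = 5, length = 2, mean = 5/2 ≈ 2.500
Minimum mean = 2.000, attained e.g. along the cycle 0 → 0 with weight 2 and length 1. So λ(A) = 2/1 = 2.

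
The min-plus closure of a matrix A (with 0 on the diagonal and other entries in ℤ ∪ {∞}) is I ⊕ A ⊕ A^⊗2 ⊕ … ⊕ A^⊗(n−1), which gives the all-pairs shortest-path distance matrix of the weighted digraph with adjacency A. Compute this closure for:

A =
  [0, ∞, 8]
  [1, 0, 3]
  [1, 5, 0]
Closure =
  [0, 13, 8]
  [1, 0, 3]
  [1, 5, 0]

This is the Floyd-Warshall all-pairs shortest-path computation. For each intermediate vertex k = 0, 1, …, 2, update dist[i][j] ← min(dist[i][j], dist[i][k] + dist[k][j]). The final matrix gives, for each (i, j), the minimum total weight of any directed path from i to j (possibly empty when i = j).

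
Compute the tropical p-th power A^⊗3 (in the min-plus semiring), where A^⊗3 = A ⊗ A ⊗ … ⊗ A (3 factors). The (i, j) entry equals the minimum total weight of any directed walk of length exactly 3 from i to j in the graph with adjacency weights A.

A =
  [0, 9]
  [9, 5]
A^⊗3 =
  [0, 9]
  [9, 15]

Each entry (A^⊗3)_ij equals the minimum over all length-3 walks i = v_0 → v_1 → … → v_3 = j of Σ_t A[v_t][v_{t+1}]. For example, for (i, j) = (0, 1) we minimise over 4 possible intermediate vertex sequences; the minimum is 9, attained along the walk 0 → 0 → 0 → 1.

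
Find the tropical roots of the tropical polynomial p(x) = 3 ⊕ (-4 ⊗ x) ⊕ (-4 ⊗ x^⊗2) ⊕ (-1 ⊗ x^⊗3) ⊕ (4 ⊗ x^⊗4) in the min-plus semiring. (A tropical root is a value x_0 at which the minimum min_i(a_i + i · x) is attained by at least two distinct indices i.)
Roots: {-5, -3, 0, 7}

Each tropical root is a break point of the lower envelope of the lines y = a_i + i · x (there are 5 lines, with slopes 0, 1, ..., 4). Only the lines that attain the minimum somewhere contribute to roots; other lines are dominated. Here the surviving (envelope) indices are i = 4, i = 3, i = 2, i = 1, i = 0.
Intersections between consecutive envelope lines give the roots: for adjacent envelope indices i < j the intersection is x = (a_i − a_j) / (j − i). Reading off the sorted break points: {-5, -3, 0, 7}.
Verification: at each break x_0, at least two indices attain the minimum of min_i(a_i + i · x_0).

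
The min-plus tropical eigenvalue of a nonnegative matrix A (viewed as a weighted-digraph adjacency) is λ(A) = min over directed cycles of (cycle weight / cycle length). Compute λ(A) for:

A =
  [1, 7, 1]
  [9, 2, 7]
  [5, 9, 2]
λ(A) = 1

Enumerate directed cycles and compute their means (weight / length). Sample:
  cycle 0 → 0: weight = 1, length = 1, mean = 1/1 ≈ 1.000
  cycle 1 → 1: weight = 2, length = 1, mean = 2/1 ≈ 2.000
  cycle 2 → 2: weight = 2, length = 1, mean = 2/1 ≈ 2.000
  cycle 0 → 1 → 0: weight = 16, length = 2, mean = 16/2 ≈ 8.000
  cycle 0 → 2 → 0: weight = 6, length = 2, mean = 6/2 ≈ 3.000
  cycle 1 → 0 → 1: weight = 16, length = 2, mean = 16/2 ≈ 8.000
Minimum mean = 1.000, attained e.g. along the cycle 0 → 0 with weight 1 and length 1. So λ(A) = 1/1 = 1.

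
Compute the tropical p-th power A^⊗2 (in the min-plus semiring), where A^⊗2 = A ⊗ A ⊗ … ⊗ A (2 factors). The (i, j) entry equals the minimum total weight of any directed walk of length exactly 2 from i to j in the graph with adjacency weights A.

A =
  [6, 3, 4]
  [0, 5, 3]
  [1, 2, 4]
A^⊗2 =
  [3, 6, 6]
  [4, 3, 4]
  [2, 4, 5]

Each entry (A^⊗2)_ij equals the minimum over all length-2 walks i = v_0 → v_1 → … → v_2 = j of Σ_t A[v_t][v_{t+1}]. For example, for (i, j) = (0, 2) we minimise over 3 possible intermediate vertex sequences; the minimum is 6, attained along the walk 0 → 1 → 2.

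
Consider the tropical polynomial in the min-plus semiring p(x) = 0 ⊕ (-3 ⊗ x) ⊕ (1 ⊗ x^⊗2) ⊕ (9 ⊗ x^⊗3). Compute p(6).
p(6) = 0

A tropical monomial a ⊗ x^⊗i evaluates to a + i · x. Evaluating each term at x = 6:
  Term 0 contributes 0 + 0 · 6 = 0
  Term 1 contributes -3 + 1 · 6 = 3
  Term 2 contributes 1 + 2 · 6 = 13
  Term 3 contributes 9 + 3 · 6 = 27
p(6) = ⊕ of these = min[0, 3, 13, 27] = 0.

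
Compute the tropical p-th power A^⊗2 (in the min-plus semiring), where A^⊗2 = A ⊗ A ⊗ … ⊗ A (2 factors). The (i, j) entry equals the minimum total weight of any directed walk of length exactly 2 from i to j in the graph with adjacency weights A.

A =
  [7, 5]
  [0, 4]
A^⊗2 =
  [5, 9]
  [4, 5]

Each entry (A^⊗2)_ij equals the minimum over all length-2 walks i = v_0 → v_1 → … → v_2 = j of Σ_t A[v_t][v_{t+1}]. For example, for (i, j) = (0, 1) we minimise over 2 possible intermediate vertex sequences; the minimum is 9, attained along the walk 0 → 1 → 1.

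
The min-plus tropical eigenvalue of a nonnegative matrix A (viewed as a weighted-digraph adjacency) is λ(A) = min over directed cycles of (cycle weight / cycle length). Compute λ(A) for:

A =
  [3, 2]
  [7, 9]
λ(A) = 3

Enumerate directed cycles and compute their means (weight / length). Sample:
  cycle 0 → 0: weight = 3, length = 1, mean = 3/1 ≈ 3.000
  cycle 1 → 1: weight = 9, length = 1, mean = 9/1 ≈ 9.000
  cycle 0 → 1 → 0: weight = 9, length = 2, mean = 9/2 ≈ 4.500
  cycle 1 → 0 → 1: weight = 9, length = 2, mean = 9/2 ≈ 4.500
Minimum mean = 3.000, attained e.g. along the cycle 0 → 0 with weight 3 and length 1. So λ(A) = 3/1 = 3.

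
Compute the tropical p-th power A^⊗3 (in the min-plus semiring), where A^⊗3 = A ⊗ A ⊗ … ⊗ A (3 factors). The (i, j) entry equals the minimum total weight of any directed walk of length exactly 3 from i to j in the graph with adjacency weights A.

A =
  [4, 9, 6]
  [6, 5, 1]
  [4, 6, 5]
A^⊗3 =
  [12, 16, 13]
  [9, 12, 8]
  [11, 13, 12]

Each entry (A^⊗3)_ij equals the minimum over all length-3 walks i = v_0 → v_1 → … → v_3 = j of Σ_t A[v_t][v_{t+1}]. For example, for (i, j) = (0, 2) we minimise over 9 possible intermediate vertex sequences; the minimum is 13, attained along the walk 0 → 2 → 1 → 2.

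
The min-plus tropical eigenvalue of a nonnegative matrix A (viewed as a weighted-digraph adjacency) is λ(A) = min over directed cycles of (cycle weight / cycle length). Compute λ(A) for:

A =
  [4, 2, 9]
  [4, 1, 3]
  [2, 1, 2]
λ(A) = 1

Enumerate directed cycles and compute their means (weight / length). Sample:
  cycle 0 → 0: weight = 4, length = 1, mean = 4/1 ≈ 4.000
  cycle 1 → 1: weight = 1, length = 1, mean = 1/1 ≈ 1.000
  cycle 2 → 2: weight = 2, length = 1, mean = 2/1 ≈ 2.000
  cycle 0 → 1 → 0: weight = 6, length = 2, mean = 6/2 ≈ 3.000
  cycle 0 → 2 → 0: weight = 11, length = 2, mean = 11/2 ≈ 5.500
  cycle 1 → 0 → 1: weight = 6, length = 2, mean = 6/2 ≈ 3.000
Minimum mean = 1.000, attained e.g. along the cycle 1 → 1 with weight 1 and length 1. So λ(A) = 1/1 = 1.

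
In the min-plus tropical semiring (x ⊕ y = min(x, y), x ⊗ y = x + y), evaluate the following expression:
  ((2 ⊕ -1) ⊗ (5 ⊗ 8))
((2 ⊕ -1) ⊗ (5 ⊗ 8)) = 12

Expand innermost to outermost. Recall ⊕ takes the minimum of its arguments and ⊗ takes their sum. Working out the expression ((2 ⊕ -1) ⊗ (5 ⊗ 8)) gives 12.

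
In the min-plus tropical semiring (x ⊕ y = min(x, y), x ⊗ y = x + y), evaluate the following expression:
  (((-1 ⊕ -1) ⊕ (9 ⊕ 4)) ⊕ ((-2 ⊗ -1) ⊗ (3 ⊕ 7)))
(((-1 ⊕ -1) ⊕ (9 ⊕ 4)) ⊕ ((-2 ⊗ -1) ⊗ (3 ⊕ 7))) = -1

Expand innermost to outermost. Recall ⊕ takes the minimum of its arguments and ⊗ takes their sum. Working out the expression (((-1 ⊕ -1) ⊕ (9 ⊕ 4)) ⊕ ((-2 ⊗ -1) ⊗ (3 ⊕ 7))) gives -1.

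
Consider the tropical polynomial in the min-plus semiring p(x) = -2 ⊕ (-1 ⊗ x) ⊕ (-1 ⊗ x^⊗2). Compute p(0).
p(0) = -2

A tropical monomial a ⊗ x^⊗i evaluates to a + i · x. Evaluating each term at x = 0:
  Term 0 contributes -2 + 0 · 0 = -2
  Term 1 contributes -1 + 1 · 0 = -1
  Term 2 contributes -1 + 2 · 0 = -1
p(0) = ⊕ of these = min[-2, -1, -1] = -2.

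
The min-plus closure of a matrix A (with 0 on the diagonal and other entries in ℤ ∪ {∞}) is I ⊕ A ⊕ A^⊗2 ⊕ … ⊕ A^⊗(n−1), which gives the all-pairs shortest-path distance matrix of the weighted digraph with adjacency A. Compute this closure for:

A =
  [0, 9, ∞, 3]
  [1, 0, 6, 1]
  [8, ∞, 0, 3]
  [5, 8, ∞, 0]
Closure =
  [0, 9, 15, 3]
  [1, 0, 6, 1]
  [8, 11, 0, 3]
  [5, 8, 14, 0]

This is the Floyd-Warshall all-pairs shortest-path computation. For each intermediate vertex k = 0, 1, …, 3, update dist[i][j] ← min(dist[i][j], dist[i][k] + dist[k][j]). The final matrix gives, for each (i, j), the minimum total weight of any directed path from i to j (possibly empty when i = j).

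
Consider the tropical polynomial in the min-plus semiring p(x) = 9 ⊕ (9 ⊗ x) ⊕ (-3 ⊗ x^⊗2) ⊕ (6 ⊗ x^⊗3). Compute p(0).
p(0) = -3

A tropical monomial a ⊗ x^⊗i evaluates to a + i · x. Evaluating each term at x = 0:
  Term 0 contributes 9 + 0 · 0 = 9
  Term 1 contributes 9 + 1 · 0 = 9
  Term 2 contributes -3 + 2 · 0 = -3
  Term 3 contributes 6 + 3 · 0 = 6
p(0) = ⊕ of these = min[9, 9, -3, 6] = -3.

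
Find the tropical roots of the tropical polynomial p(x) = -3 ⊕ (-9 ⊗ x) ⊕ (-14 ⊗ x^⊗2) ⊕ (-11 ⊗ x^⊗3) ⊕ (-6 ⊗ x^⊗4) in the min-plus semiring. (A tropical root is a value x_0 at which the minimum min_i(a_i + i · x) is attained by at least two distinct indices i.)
Roots: {-5, -3, 5, 6}

Each tropical root is a break point of the lower envelope of the lines y = a_i + i · x (there are 5 lines, with slopes 0, 1, ..., 4). Only the lines that attain the minimum somewhere contribute to roots; other lines are dominated. Here the surviving (envelope) indices are i = 4, i = 3, i = 2, i = 1, i = 0.
Intersections between consecutive envelope lines give the roots: for adjacent envelope indices i < j the intersection is x = (a_i − a_j) / (j − i). Reading off the sorted break points: {-5, -3, 5, 6}.
Verification: at each break x_0, at least two indices attain the minimum of min_i(a_i + i · x_0).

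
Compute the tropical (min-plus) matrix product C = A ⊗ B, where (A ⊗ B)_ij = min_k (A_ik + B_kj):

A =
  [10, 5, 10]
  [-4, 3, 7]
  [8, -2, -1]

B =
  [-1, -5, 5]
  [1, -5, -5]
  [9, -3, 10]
A ⊗ B =
  [6, 0, 0]
  [-5, -9, -2]
  [-1, -7, -7]

Apply the min-plus product entry-by-entry:
  C[0][0] = min over k of (A[0][0] + B[0][0] = 10 + -1 = 9, A[0][1] + B[1][0] = 5 + 1 = 6, A[0][2] + B[2][0] = 10 + 9 = 19) = 6 (attained at k = 1)
  C[0][1] = min over k of (A[0][0] + B[0][1] = 10 + -5 = 5, A[0][1] + B[1][1] = 5 + -5 = 0, A[0][2] + B[2][1] = 10 + -3 = 7) = 0 (attained at k = 1)
  C[0][2] = min over k of (A[0][0] + B[0][2] = 10 + 5 = 15, A[0][1] + B[1][2] = 5 + -5 = 0, A[0][2] + B[2][2] = 10 + 10 = 20) = 0 (attained at k = 1)
  C[1][0] = min over k of (A[1][0] + B[0][0] = -4 + -1 = -5, A[1][1] + B[1][0] = 3 + 1 = 4, A[1][2] + B[2][0] = 7 + 9 = 16) = -5 (attained at k = 0)
  C[1][1] = min over k of (A[1][0] + B[0][1] = -4 + -5 = -9, A[1][1] + B[1][1] = 3 + -5 = -2, A[1][2] + B[2][1] = 7 + -3 = 4) = -9 (attained at k = 0)
  C[1][2] = min over k of (A[1][0] + B[0][2] = -4 + 5 = 1, A[1][1] + B[1][2] = 3 + -5 = -2, A[1][2] + B[2][2] = 7 + 10 = 17) = -2 (attained at k = 1)
  C[2][0] = min over k of (A[2][0] + B[0][0] = 8 + -1 = 7, A[2][1] + B[1][0] = -2 + 1 = -1, A[2][2] + B[2][0] = -1 + 9 = 8) = -1 (attained at k = 1)
  C[2][1] = min over k of (A[2][0] + B[0][1] = 8 + -5 = 3, A[2][1] + B[1][1] = -2 + -5 = -7, A[2][2] + B[2][1] = -1 + -3 = -4) = -7 (attained at k = 1)
  C[2][2] = min over k of (A[2][0] + B[0][2] = 8 + 5 = 13, A[2][1] + B[1][2] = -2 + -5 = -7, A[2][2] + B[2][2] = -1 + 10 = 9) = -7 (attained at k = 1)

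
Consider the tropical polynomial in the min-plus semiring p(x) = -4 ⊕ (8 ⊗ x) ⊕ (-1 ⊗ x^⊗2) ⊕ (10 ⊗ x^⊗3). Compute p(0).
p(0) = -4

A tropical monomial a ⊗ x^⊗i evaluates to a + i · x. Evaluating each term at x = 0:
  Term 0 contributes -4 + 0 · 0 = -4
  Term 1 contributes 8 + 1 · 0 = 8
  Term 2 contributes -1 + 2 · 0 = -1
  Term 3 contributes 10 + 3 · 0 = 10
p(0) = ⊕ of these = min[-4, 8, -1, 10] = -4.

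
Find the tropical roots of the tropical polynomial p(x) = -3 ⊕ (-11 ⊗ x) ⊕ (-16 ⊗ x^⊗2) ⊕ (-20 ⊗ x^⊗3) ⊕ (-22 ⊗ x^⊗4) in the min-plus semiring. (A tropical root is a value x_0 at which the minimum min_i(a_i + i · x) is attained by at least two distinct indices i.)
Roots: {2, 4, 5, 8}

Each tropical root is a break point of the lower envelope of the lines y = a_i + i · x (there are 5 lines, with slopes 0, 1, ..., 4). Only the lines that attain the minimum somewhere contribute to roots; other lines are dominated. Here the surviving (envelope) indices are i = 4, i = 3, i = 2, i = 1, i = 0.
Intersections between consecutive envelope lines give the roots: for adjacent envelope indices i < j the intersection is x = (a_i − a_j) / (j − i). Reading off the sorted break points: {2, 4, 5, 8}.
Verification: at each break x_0, at least two indices attain the minimum of min_i(a_i + i · x_0).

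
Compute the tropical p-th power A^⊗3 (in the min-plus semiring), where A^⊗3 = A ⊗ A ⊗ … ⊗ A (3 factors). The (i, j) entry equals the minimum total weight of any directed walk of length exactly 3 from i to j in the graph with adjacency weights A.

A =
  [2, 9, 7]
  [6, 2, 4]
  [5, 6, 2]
A^⊗3 =
  [6, 13, 11]
  [10, 6, 8]
  [9, 10, 6]

Each entry (A^⊗3)_ij equals the minimum over all length-3 walks i = v_0 → v_1 → … → v_3 = j of Σ_t A[v_t][v_{t+1}]. For example, for (i, j) = (0, 2) we minimise over 9 possible intermediate vertex sequences; the minimum is 11, attained along the walk 0 → 0 → 0 → 2.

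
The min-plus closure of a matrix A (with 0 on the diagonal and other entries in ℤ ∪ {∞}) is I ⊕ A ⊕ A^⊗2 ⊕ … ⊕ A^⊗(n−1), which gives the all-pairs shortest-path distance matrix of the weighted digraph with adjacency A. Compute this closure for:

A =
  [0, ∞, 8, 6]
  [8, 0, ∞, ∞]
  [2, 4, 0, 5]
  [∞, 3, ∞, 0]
Closure =
  [0, 9, 8, 6]
  [8, 0, 16, 14]
  [2, 4, 0, 5]
  [11, 3, 19, 0]

This is the Floyd-Warshall all-pairs shortest-path computation. For each intermediate vertex k = 0, 1, …, 3, update dist[i][j] ← min(dist[i][j], dist[i][k] + dist[k][j]). The final matrix gives, for each (i, j), the minimum total weight of any directed path from i to j (possibly empty when i = j).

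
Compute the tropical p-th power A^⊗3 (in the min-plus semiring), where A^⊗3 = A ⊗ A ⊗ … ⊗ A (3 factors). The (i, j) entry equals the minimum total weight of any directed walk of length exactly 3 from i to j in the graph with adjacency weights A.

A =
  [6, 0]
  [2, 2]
A^⊗3 =
  [4, 2]
  [4, 4]

Each entry (A^⊗3)_ij equals the minimum over all length-3 walks i = v_0 → v_1 → … → v_3 = j of Σ_t A[v_t][v_{t+1}]. For example, for (i, j) = (0, 1) we minimise over 4 possible intermediate vertex sequences; the minimum is 2, attained along the walk 0 → 1 → 0 → 1.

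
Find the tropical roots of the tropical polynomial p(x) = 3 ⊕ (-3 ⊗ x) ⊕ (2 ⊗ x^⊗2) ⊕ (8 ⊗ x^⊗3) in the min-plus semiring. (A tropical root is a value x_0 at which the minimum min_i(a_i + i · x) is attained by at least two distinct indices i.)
Roots: {-6, -5, 6}

Each tropical root is a break point of the lower envelope of the lines y = a_i + i · x (there are 4 lines, with slopes 0, 1, ..., 3). Only the lines that attain the minimum somewhere contribute to roots; other lines are dominated. Here the surviving (envelope) indices are i = 3, i = 2, i = 1, i = 0.
Intersections between consecutive envelope lines give the roots: for adjacent envelope indices i < j the intersection is x = (a_i − a_j) / (j − i). Reading off the sorted break points: {-6, -5, 6}.
Verification: at each break x_0, at least two indices attain the minimum of min_i(a_i + i · x_0).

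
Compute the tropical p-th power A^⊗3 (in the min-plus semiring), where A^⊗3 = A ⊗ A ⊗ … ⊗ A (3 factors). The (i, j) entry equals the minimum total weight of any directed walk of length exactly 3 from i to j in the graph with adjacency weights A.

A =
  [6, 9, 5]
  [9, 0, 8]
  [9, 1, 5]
A^⊗3 =
  [15, 6, 14]
  [9, 0, 8]
  [10, 1, 9]

Each entry (A^⊗3)_ij equals the minimum over all length-3 walks i = v_0 → v_1 → … → v_3 = j of Σ_t A[v_t][v_{t+1}]. For example, for (i, j) = (0, 2) we minimise over 9 possible intermediate vertex sequences; the minimum is 14, attained along the walk 0 → 2 → 1 → 2.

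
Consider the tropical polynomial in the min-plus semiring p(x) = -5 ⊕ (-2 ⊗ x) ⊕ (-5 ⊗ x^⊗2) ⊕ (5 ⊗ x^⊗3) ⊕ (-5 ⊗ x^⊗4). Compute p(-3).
p(-3) = -17

A tropical monomial a ⊗ x^⊗i evaluates to a + i · x. Evaluating each term at x = -3:
  Term 0 contributes -5 + 0 · -3 = -5
  Term 1 contributes -2 + 1 · -3 = -5
  Term 2 contributes -5 + 2 · -3 = -11
  Term 3 contributes 5 + 3 · -3 = -4
  Term 4 contributes -5 + 4 · -3 = -17
p(-3) = ⊕ of these = min[-5, -5, -11, -4, -17] = -17.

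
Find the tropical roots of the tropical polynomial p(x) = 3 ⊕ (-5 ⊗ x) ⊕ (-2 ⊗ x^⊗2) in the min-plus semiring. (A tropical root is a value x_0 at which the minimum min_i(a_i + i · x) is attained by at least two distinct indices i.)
Roots: {-3, 8}

Each tropical root is a break point of the lower envelope of the lines y = a_i + i · x (there are 3 lines, with slopes 0, 1, ..., 2). Only the lines that attain the minimum somewhere contribute to roots; other lines are dominated. Here the surviving (envelope) indices are i = 2, i = 1, i = 0.
Intersections between consecutive envelope lines give the roots: for adjacent envelope indices i < j the intersection is x = (a_i − a_j) / (j − i). Reading off the sorted break points: {-3, 8}.
Verification: at each break x_0, at least two indices attain the minimum of min_i(a_i + i · x_0).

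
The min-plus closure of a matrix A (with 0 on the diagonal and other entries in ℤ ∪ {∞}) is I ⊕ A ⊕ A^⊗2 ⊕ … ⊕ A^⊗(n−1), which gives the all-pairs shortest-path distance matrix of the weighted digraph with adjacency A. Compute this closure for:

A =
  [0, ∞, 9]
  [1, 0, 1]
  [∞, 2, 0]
Closure =
  [0, 11, 9]
  [1, 0, 1]
  [3, 2, 0]

This is the Floyd-Warshall all-pairs shortest-path computation. For each intermediate vertex k = 0, 1, …, 2, update dist[i][j] ← min(dist[i][j], dist[i][k] + dist[k][j]). The final matrix gives, for each (i, j), the minimum total weight of any directed path from i to j (possibly empty when i = j).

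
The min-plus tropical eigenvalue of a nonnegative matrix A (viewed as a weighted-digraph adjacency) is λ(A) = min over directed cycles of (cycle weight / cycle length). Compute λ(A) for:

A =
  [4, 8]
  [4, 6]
λ(A) = 4

Enumerate directed cycles and compute their means (weight / length). Sample:
  cycle 0 → 0: weight = 4, length = 1, mean = 4/1 ≈ 4.000
  cycle 1 → 1: weight = 6, length = 1, mean = 6/1 ≈ 6.000
  cycle 0 → 1 → 0: weight = 12, length = 2, mean = 12/2 ≈ 6.000
  cycle 1 → 0 → 1: weight = 12, length = 2, mean = 12/2 ≈ 6.000
Minimum mean = 4.000, attained e.g. along the cycle 0 → 0 with weight 4 and length 1. So λ(A) = 4/1 = 4.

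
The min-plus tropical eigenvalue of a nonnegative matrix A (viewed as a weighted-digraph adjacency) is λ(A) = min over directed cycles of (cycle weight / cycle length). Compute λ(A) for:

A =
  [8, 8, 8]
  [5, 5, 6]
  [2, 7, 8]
λ(A) = 5

Enumerate directed cycles and compute their means (weight / length). Sample:
  cycle 0 → 0: weight = 8, length = 1, mean = 8/1 ≈ 8.000
  cycle 1 → 1: weight = 5, length = 1, mean = 5/1 ≈ 5.000
  cycle 2 → 2: weight = 8, length = 1, mean = 8/1 ≈ 8.000
  cycle 0 → 1 → 0: weight = 13, length = 2, mean = 13/2 ≈ 6.500
  cycle 0 → 2 → 0: weight = 10, length = 2, mean = 10/2 ≈ 5.000
  cycle 1 → 0 → 1: weight = 13, length = 2, mean = 13/2 ≈ 6.500
Minimum mean = 5.000, attained e.g. along the cycle 1 → 1 with weight 5 and length 1. So λ(A) = 5/1 = 5.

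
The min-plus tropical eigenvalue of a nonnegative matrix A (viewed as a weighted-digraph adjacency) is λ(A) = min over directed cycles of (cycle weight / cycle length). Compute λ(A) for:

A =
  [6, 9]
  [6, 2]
λ(A) = 2

Enumerate directed cycles and compute their means (weight / length). Sample:
  cycle 0 → 0: weight = 6, length = 1, mean = 6/1 ≈ 6.000
  cycle 1 → 1: weight = 2, length = 1, mean = 2/1 ≈ 2.000
  cycle 0 → 1 → 0: weight = 15, length = 2, mean = 15/2 ≈ 7.500
  cycle 1 → 0 → 1: weight = 15, length = 2, mean = 15/2 ≈ 7.500
Minimum mean = 2.000, attained e.g. along the cycle 1 → 1 with weight 2 and length 1. So λ(A) = 2/1 = 2.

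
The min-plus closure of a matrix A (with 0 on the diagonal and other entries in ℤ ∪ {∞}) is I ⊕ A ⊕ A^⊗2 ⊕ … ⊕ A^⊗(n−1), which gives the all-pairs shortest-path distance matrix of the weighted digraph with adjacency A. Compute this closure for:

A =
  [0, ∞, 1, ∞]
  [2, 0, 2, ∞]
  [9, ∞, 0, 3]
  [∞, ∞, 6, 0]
Closure =
  [0, ∞, 1, 4]
  [2, 0, 2, 5]
  [9, ∞, 0, 3]
  [15, ∞, 6, 0]

This is the Floyd-Warshall all-pairs shortest-path computation. For each intermediate vertex k = 0, 1, …, 3, update dist[i][j] ← min(dist[i][j], dist[i][k] + dist[k][j]). The final matrix gives, for each (i, j), the minimum total weight of any directed path from i to j (possibly empty when i = j).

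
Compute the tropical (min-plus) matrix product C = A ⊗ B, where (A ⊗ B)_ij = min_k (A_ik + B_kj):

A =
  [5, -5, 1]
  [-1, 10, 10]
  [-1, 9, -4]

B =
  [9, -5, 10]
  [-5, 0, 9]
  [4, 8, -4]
A ⊗ B =
  [-10, -5, -3]
  [5, -6, 6]
  [0, -6, -8]

Apply the min-plus product entry-by-entry:
  C[0][0] = min over k of (A[0][0] + B[0][0] = 5 + 9 = 14, A[0][1] + B[1][0] = -5 + -5 = -10, A[0][2] + B[2][0] = 1 + 4 = 5) = -10 (attained at k = 1)
  C[0][1] = min over k of (A[0][0] + B[0][1] = 5 + -5 = 0, A[0][1] + B[1][1] = -5 + 0 = -5, A[0][2] + B[2][1] = 1 + 8 = 9) = -5 (attained at k = 1)
  C[0][2] = min over k of (A[0][0] + B[0][2] = 5 + 10 = 15, A[0][1] + B[1][2] = -5 + 9 = 4, A[0][2] + B[2][2] = 1 + -4 = -3) = -3 (attained at k = 2)
  C[1][0] = min over k of (A[1][0] + B[0][0] = -1 + 9 = 8, A[1][1] + B[1][0] = 10 + -5 = 5, A[1][2] + B[2][0] = 10 + 4 = 14) = 5 (attained at k = 1)
  C[1][1] = min over k of (A[1][0] + B[0][1] = -1 + -5 = -6, A[1][1] + B[1][1] = 10 + 0 = 10, A[1][2] + B[2][1] = 10 + 8 = 18) = -6 (attained at k = 0)
  C[1][2] = min over k of (A[1][0] + B[0][2] = -1 + 10 = 9, A[1][1] + B[1][2] = 10 + 9 = 19, A[1][2] + B[2][2] = 10 + -4 = 6) = 6 (attained at k = 2)
  C[2][0] = min over k of (A[2][0] + B[0][0] = -1 + 9 = 8, A[2][1] + B[1][0] = 9 + -5 = 4, A[2][2] + B[2][0] = -4 + 4 = 0) = 0 (attained at k = 2)
  C[2][1] = min over k of (A[2][0] + B[0][1] = -1 + -5 = -6, A[2][1] + B[1][1] = 9 + 0 = 9, A[2][2] + B[2][1] = -4 + 8 = 4) = -6 (attained at k = 0)
  C[2][2] = min over k of (A[2][0] + B[0][2] = -1 + 10 = 9, A[2][1] + B[1][2] = 9 + 9 = 18, A[2][2] + B[2][2] = -4 + -4 = -8) = -8 (attained at k = 2)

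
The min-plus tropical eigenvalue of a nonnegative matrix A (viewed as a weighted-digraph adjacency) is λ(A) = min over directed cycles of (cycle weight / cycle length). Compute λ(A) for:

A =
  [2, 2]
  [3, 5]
λ(A) = 2

Enumerate directed cycles and compute their means (weight / length). Sample:
  cycle 0 → 0: weight = 2, length = 1, mean = 2/1 ≈ 2.000
  cycle 1 → 1: weight = 5, length = 1, mean = 5/1 ≈ 5.000
  cycle 0 → 1 → 0: weight = 5, length = 2, mean = 5/2 ≈ 2.500
  cycle 1 → 0 → 1: weight = 5, length = 2, mean = 5/2 ≈ 2.500
Minimum mean = 2.000, attained e.g. along the cycle 0 → 0 with weight 2 and length 1. So λ(A) = 2/1 = 2.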